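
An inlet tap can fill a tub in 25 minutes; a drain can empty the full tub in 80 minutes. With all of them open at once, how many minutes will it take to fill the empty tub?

Net rate = 1/25 − 1/80 = (16 − 5)/400 = 11/400 per minute.
Filling time = 1 ÷ (11/400) = 400/11 minutes.

400/11 minutes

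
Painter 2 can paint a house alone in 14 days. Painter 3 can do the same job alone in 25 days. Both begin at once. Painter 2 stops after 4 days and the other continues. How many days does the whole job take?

In the first 4 days the combined rate is 39/350, so 78/175 of the job is done, leaving 97/175.
After painter 2 leaves the rate is 1/25 per day; the remaining 97/175 takes 97/7 days.
Total = 4 + 97/7 = 125/7 days.

125/7 days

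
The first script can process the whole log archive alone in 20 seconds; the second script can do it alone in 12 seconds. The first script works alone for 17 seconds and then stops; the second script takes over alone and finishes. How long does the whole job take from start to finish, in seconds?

94/5 seconds

In 17 seconds the first script does 17/20 of the job, leaving 3/20.
The second script works at 1/12 per second, so finishing takes 3/20 ÷ 1/12 = 9/5 seconds.
Total time = 17 + 9/5 = 94/5 seconds.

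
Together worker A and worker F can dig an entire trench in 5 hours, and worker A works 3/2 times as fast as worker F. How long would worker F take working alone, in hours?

25/2 hours

Let worker F's rate be r; then worker A's rate is (3/2)r, so together (3/2 + 1)r = (5/2)r = 1/5.
Thus r = 2/25 per hour.
Worker F alone: 25/2 hours; worker A alone: 25/3 hours.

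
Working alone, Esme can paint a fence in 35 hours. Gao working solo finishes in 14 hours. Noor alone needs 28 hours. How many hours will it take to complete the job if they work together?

Combined rate: 1/35 + 1/14 + 1/28 = (4 + 10 + 5)/140 = 19/140 per hour.
Time = 1 ÷ (19/140) = 140/19 hours.

140/19 hours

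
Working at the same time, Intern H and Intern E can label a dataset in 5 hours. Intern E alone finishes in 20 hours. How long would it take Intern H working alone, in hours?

20/3 hours

Combined rate is 1/5 per hour.
Known contribution: 1/20 per hour.
So Intern H's rate is 1/5 − 1/20 = 3/20, meaning 20/3 hours alone.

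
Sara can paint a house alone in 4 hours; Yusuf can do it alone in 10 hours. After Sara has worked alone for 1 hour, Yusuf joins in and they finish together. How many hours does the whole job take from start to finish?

22/7 hours

In 1 hour Sara does 1/4 of the job, leaving 3/4.
Sara and Yusuf together work at 7/20 per hour, so finishing takes 3/4 ÷ 7/20 = 15/7 hours.
Total time = 1 + 15/7 = 22/7 hours.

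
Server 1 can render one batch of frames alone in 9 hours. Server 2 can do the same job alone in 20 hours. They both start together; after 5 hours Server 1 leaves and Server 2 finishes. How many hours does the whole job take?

80/9 hours

In the first 5 hours the combined rate is 29/180, so 29/36 of the job is done, leaving 7/36.
After Server 1 leaves the rate is 1/20 per hour; the remaining 7/36 takes 35/9 hours.
Total = 5 + 35/9 = 80/9 hours.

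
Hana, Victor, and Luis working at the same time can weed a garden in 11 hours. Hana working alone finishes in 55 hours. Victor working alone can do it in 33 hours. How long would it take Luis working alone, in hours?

165/7 hours

Combined rate is 1/11 per hour.
Known contribution: 1/55 + 1/33 = (3 + 5)/165 = 8/165 per hour.
So Luis's rate is 1/11 − 8/165 = 7/165, meaning 165/7 hours alone.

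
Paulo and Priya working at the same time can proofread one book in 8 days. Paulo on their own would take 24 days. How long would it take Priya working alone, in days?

Combined rate is 1/8 per day.
Known contribution: 1/24 per day.
So Priya's rate is 1/8 − 1/24 = 1/12, meaning 12 days alone.

12 days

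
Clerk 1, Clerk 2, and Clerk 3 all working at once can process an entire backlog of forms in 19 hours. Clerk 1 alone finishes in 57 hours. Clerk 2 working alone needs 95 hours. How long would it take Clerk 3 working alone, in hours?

285/7 hours

Combined rate is 1/19 per hour.
Known contribution: 1/57 + 1/95 = (5 + 3)/285 = 8/285 per hour.
So Clerk 3's rate is 1/19 − 8/285 = 7/285, meaning 285/7 hours alone.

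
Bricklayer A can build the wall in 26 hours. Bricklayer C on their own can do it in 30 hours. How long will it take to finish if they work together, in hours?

195/14 hours

Combined rate: 1/26 + 1/30 = (15 + 13)/390 = 28/390 = 14/195 per hour.
Time = 1 ÷ (14/195) = 195/14 hours.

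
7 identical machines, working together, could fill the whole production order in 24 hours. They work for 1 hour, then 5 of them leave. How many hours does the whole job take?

One machine does 1/168 of the job per hour.
After 1 hour with 7 machines, 1/24 is done (23/24 left).
With 2 machines the rate is 2/168 = 1/84, so the rest takes 23/24 ÷ 1/84 = 161/2 hours.
Total = 1 + 161/2 = 163/2 hours.

163/2 hours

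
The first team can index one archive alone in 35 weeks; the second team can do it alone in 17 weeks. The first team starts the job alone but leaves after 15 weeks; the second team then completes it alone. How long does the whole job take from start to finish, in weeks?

173/7 weeks

In 15 weeks the first team does 15/35 = 3/7 of the job, leaving 4/7.
The second team works at 1/17 per week, so finishing takes 4/7 ÷ 1/17 = 68/7 weeks.
Total time = 15 + 68/7 = 173/7 weeks.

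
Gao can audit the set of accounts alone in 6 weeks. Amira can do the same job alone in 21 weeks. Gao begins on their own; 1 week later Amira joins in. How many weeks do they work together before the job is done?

In the first 1 week Gao alone does 1/6 of the job, leaving 5/6.
Once everyone is working, combined rate: 1/6 + 1/21 = (7 + 2)/42 = 9/42 = 3/14 per week.
Remaining 5/6 at 3/14 per week takes 35/9 weeks.

35/9 weeks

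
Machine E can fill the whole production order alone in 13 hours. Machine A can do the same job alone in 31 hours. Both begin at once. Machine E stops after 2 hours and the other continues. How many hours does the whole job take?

341/13 hours

In the first 2 hours the combined rate is 44/403, so 88/403 of the job is done, leaving 315/403.
After Machine E leaves the rate is 1/31 per hour; the remaining 315/403 takes 315/13 hours.
Total = 2 + 315/13 = 341/13 hours.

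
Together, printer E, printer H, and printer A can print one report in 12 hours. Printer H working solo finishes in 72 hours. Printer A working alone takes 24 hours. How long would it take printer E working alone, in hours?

Combined rate is 1/12 per hour.
Known contribution: 1/72 + 1/24 = (1 + 3)/72 = 4/72 = 1/18 per hour.
So printer E's rate is 1/12 − 1/18 = 1/36, meaning 36 hours alone.

36 hours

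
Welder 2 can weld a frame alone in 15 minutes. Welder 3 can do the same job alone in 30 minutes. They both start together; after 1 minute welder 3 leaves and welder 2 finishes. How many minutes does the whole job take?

In the first 1 minute the combined rate is 1/10, so 1/10 of the job is done, leaving 9/10.
After welder 3 leaves the rate is 1/15 per minute; the remaining 9/10 takes 27/2 minutes.
Total = 1 + 27/2 = 29/2 minutes.

29/2 minutes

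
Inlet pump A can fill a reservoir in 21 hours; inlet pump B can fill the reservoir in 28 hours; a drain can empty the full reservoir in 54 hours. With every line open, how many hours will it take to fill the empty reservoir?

Net rate = 1/21 + 1/28 − 1/54 = (36 + 27 − 14)/756 = 49/756 = 7/108 per hour.
Filling time = 1 ÷ (7/108) = 108/7 hours.

108/7 hours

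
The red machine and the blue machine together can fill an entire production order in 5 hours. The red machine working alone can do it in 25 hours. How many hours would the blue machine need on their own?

25/4 hours

Combined rate is 1/5 per hour.
Known contribution: 1/25 per hour.
So the blue machine's rate is 1/5 − 1/25 = 4/25, meaning 25/4 hours alone.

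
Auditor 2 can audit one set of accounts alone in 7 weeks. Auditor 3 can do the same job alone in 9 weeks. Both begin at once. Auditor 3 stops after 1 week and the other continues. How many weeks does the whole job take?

In the first 1 week the combined rate is 16/63, so 16/63 of the job is done, leaving 47/63.
After auditor 3 leaves the rate is 1/7 per week; the remaining 47/63 takes 47/9 weeks.
Total = 1 + 47/9 = 56/9 weeks.

56/9 weeks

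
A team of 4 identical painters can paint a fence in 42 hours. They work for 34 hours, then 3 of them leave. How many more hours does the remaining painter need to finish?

32 hours

One painter does 1/168 of the job per hour.
After 34 hours with 4 painters, 17/21 is done (4/21 left).
With 1 painter the rate is 1/168, so the rest takes 4/21 ÷ 1/168 = 32 hours.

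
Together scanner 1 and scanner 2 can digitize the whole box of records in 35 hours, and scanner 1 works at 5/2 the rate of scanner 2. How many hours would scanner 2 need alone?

245/2 hours

Let scanner 2's rate be r; then scanner 1's rate is (5/2)r, so together (5/2 + 1)r = (7/2)r = 1/35.
Thus r = 2/245 per hour.
Scanner 2 alone: 245/2 hours; scanner 1 alone: 49 hours.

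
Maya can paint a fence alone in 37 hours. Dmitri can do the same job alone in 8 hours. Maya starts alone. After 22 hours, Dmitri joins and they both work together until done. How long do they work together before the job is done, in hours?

8/3 hours

In the first 22 hours Maya alone does 22/37 of the job, leaving 15/37.
Once everyone is working, combined rate: 1/37 + 1/8 = (8 + 37)/296 = 45/296 per hour.
Remaining 15/37 at 45/296 per hour takes 8/3 hours.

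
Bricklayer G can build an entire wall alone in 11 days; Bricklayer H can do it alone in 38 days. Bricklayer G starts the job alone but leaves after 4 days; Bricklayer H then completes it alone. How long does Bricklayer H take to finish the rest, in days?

266/11 days

In 4 days Bricklayer G does 4/11 of the job, leaving 7/11.
Bricklayer H works at 1/38 per day, so finishing takes 7/11 ÷ 1/38 = 266/11 days.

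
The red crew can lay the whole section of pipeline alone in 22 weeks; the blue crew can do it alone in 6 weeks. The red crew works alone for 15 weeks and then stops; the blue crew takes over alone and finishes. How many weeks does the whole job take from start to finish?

186/11 weeks

In 15 weeks the red crew does 15/22 of the job, leaving 7/22.
The blue crew works at 1/6 per week, so finishing takes 7/22 ÷ 1/6 = 21/11 weeks.
Total time = 15 + 21/11 = 186/11 weeks.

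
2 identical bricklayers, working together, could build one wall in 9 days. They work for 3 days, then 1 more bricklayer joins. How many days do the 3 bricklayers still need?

4 days

One bricklayer does 1/18 of the job per day.
After 3 days with 2 bricklayers, 1/3 is done (2/3 left).
With 3 bricklayers the rate is 3/18 = 1/6, so the rest takes 2/3 ÷ 1/6 = 4 days.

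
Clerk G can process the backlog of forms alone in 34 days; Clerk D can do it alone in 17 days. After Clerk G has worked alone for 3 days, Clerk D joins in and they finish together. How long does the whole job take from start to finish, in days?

40/3 days

In 3 days Clerk G does 3/34 of the job, leaving 31/34.
Clerk G and Clerk D together work at 3/34 per day, so finishing takes 31/34 ÷ 3/34 = 31/3 days.
Total time = 3 + 31/3 = 40/3 days.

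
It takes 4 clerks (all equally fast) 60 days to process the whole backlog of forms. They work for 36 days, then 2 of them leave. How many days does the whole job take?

84 days

One clerk does 1/240 of the job per day.
After 36 days with 4 clerks, 3/5 is done (2/5 left).
With 2 clerks the rate is 2/240 = 1/120, so the rest takes 2/5 ÷ 1/120 = 48 days.
Total = 36 + 48 = 84 days.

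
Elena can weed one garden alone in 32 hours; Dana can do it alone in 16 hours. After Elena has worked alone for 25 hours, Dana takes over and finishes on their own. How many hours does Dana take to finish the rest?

In 25 hours Elena does 25/32 of the job, leaving 7/32.
Dana works at 1/16 per hour, so finishing takes 7/32 ÷ 1/16 = 7/2 hours.

7/2 hours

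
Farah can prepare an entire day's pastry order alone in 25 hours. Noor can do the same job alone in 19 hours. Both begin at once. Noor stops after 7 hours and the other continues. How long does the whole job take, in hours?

300/19 hours

In the first 7 hours the combined rate is 44/475, so 308/475 of the job is done, leaving 167/475.
After Noor leaves the rate is 1/25 per hour; the remaining 167/475 takes 167/19 hours.
Total = 7 + 167/19 = 300/19 hours.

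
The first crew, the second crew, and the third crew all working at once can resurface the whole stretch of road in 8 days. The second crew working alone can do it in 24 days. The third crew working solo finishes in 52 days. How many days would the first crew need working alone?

Combined rate is 1/8 per day.
Known contribution: 1/24 + 1/52 = (13 + 6)/312 = 19/312 per day.
So the first crew's rate is 1/8 − 19/312 = 5/78, meaning 78/5 days alone.

78/5 days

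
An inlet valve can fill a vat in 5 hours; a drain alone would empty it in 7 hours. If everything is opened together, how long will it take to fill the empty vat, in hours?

Net rate = 1/5 − 1/7 = (7 − 5)/35 = 2/35 per hour.
Filling time = 1 ÷ (2/35) = 35/2 hours.

35/2 hours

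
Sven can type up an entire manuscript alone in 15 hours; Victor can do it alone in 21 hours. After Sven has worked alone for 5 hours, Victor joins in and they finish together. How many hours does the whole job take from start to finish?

In 5 hours Sven does 5/15 = 1/3 of the job, leaving 2/3.
Sven and Victor together work at 4/35 per hour, so finishing takes 2/3 ÷ 4/35 = 35/6 hours.
Total time = 5 + 35/6 = 65/6 hours.

65/6 hours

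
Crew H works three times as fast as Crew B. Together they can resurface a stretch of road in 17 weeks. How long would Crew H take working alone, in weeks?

Let Crew B's rate be r; then Crew H's rate is 3r, so together (3 + 1)r = 4r = 1/17.
Thus r = 1/68 per week.
Crew B alone: 68 weeks; Crew H alone: 68/3 weeks.

68/3 weeks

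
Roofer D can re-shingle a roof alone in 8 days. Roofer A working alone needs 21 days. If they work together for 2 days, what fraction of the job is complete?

Combined rate: 1/8 + 1/21 = (21 + 8)/168 = 29/168 per day.
In 2 days they complete 2·29/168 = 29/84 of the job.

29/84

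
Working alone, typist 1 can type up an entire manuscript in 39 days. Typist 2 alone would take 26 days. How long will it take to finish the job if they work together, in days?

Combined rate: 1/39 + 1/26 = (2 + 3)/78 = 5/78 per day.
Time = 1 ÷ (5/78) = 78/5 days.

78/5 days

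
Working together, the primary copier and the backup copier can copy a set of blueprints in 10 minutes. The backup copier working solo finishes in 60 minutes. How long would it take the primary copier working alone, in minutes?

Combined rate is 1/10 per minute.
Known contribution: 1/60 per minute.
So the primary copier's rate is 1/10 − 1/60 = 1/12, meaning 12 minutes alone.

12 minutes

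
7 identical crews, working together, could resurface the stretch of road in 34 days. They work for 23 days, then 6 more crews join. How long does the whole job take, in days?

376/13 days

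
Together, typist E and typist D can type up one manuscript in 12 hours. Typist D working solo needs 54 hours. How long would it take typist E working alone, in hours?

Combined rate is 1/12 per hour.
Known contribution: 1/54 per hour.
So typist E's rate is 1/12 − 1/54 = 7/108, meaning 108/7 hours alone.

108/7 hours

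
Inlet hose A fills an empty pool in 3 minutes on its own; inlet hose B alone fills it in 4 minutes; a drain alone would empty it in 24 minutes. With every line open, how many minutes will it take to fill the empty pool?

Net rate = 1/3 + 1/4 − 1/24 = (8 + 6 − 1)/24 = 13/24 per minute.
Filling time = 1 ÷ (13/24) = 24/13 minutes.

24/13 minutes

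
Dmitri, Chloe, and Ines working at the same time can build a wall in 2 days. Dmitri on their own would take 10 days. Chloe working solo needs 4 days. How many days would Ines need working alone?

20/3 days

Combined rate is 1/2 per day.
Known contribution: 1/10 + 1/4 = (2 + 5)/20 = 7/20 per day.
So Ines's rate is 1/2 − 7/20 = 3/20, meaning 20/3 days alone.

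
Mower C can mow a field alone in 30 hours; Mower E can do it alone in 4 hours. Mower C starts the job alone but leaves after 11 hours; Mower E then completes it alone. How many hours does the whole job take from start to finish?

In 11 hours Mower C does 11/30 of the job, leaving 19/30.
Mower E works at 1/4 per hour, so finishing takes 19/30 ÷ 1/4 = 38/15 hours.
Total time = 11 + 38/15 = 203/15 hours.

203/15 hours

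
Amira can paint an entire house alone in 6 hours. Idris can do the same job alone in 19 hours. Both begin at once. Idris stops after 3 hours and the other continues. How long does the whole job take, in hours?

In the first 3 hours the combined rate is 25/114, so 25/38 of the job is done, leaving 13/38.
After Idris leaves the rate is 1/6 per hour; the remaining 13/38 takes 39/19 hours.
Total = 3 + 39/19 = 96/19 hours.

96/19 hours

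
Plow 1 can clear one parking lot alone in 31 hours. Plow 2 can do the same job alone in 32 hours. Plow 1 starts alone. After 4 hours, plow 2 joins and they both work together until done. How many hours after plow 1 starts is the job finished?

124/7 hours

In the first 4 hours plow 1 alone does 4/31 of the job, leaving 27/31.
Once everyone is working, combined rate: 1/31 + 1/32 = (32 + 31)/992 = 63/992 per hour.
Remaining 27/31 at 63/992 per hour takes 96/7 hours.
Total from the start = 4 + 96/7 = 124/7 hours.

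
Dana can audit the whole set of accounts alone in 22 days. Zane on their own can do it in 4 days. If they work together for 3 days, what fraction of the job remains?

Combined rate: 1/22 + 1/4 = (2 + 11)/44 = 13/44 per day.
In 3 days they complete 3·13/44 = 39/44 of the job.
So 5/44 remains.

5/44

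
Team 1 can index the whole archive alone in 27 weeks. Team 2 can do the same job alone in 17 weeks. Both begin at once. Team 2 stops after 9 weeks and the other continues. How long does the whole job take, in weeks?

216/17 weeks

In the first 9 weeks the combined rate is 44/459, so 44/51 of the job is done, leaving 7/51.
After team 2 leaves the rate is 1/27 per week; the remaining 7/51 takes 63/17 weeks.
Total = 9 + 63/17 = 216/17 weeks.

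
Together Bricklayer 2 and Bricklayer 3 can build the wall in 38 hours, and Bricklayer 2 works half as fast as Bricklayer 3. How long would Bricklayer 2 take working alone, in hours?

Let Bricklayer 3's rate be r; then Bricklayer 2's rate is (1/2)r, so together (1/2 + 1)r = (3/2)r = 1/38.
Thus r = 1/57 per hour.
Bricklayer 3 alone: 57 hours; Bricklayer 2 alone: 114 hours.

114 hours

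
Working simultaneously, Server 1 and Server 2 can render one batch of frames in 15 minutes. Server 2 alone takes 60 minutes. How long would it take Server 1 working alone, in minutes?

20 minutes

Combined rate is 1/15 per minute.
Known contribution: 1/60 per minute.
So Server 1's rate is 1/15 − 1/60 = 1/20, meaning 20 minutes alone.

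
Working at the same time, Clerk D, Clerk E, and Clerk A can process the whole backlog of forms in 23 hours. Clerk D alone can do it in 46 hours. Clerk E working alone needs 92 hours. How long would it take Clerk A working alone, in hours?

92 hours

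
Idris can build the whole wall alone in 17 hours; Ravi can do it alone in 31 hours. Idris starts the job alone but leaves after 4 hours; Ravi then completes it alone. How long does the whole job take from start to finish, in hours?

471/17 hours

In 4 hours Idris does 4/17 of the job, leaving 13/17.
Ravi works at 1/31 per hour, so finishing takes 13/17 ÷ 1/31 = 403/17 hours.
Total time = 4 + 403/17 = 471/17 hours.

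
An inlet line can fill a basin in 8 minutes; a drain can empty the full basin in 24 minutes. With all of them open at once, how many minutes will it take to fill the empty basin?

Net rate = 1/8 − 1/24 = (3 − 1)/24 = 2/24 = 1/12 per minute.
Filling time = 1 ÷ (1/12) = 12 minutes.

12 minutes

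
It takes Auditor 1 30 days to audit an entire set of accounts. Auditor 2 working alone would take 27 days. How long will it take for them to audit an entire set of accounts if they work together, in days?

270/19 days

Combined rate: 1/30 + 1/27 = (9 + 10)/270 = 19/270 per day.
Time = 1 ÷ (19/270) = 270/19 days.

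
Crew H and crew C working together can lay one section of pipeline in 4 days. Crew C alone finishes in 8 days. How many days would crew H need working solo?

Combined rate is 1/4 per day.
Known contribution: 1/8 per day.
So crew H's rate is 1/4 − 1/8 = 1/8, meaning 8 days alone.

8 days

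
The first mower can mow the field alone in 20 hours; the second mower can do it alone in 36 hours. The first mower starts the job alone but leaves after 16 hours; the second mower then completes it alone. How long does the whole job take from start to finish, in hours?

116/5 hours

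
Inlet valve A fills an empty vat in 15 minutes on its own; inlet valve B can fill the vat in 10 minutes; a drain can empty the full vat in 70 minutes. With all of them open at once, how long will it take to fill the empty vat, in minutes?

Net rate = 1/15 + 1/10 − 1/70 = (14 + 21 − 3)/210 = 32/210 = 16/105 per minute.
Filling time = 1 ÷ (16/105) = 105/16 minutes.

105/16 minutes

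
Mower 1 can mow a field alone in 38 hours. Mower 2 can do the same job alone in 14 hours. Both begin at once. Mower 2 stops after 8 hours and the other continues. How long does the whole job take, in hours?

In the first 8 hours the combined rate is 13/133, so 104/133 of the job is done, leaving 29/133.
After Mower 2 leaves the rate is 1/38 per hour; the remaining 29/133 takes 58/7 hours.
Total = 8 + 58/7 = 114/7 hours.

114/7 hours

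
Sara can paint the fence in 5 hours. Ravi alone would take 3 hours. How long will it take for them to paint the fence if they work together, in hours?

15/8 hours

Combined rate: 1/5 + 1/3 = (3 + 5)/15 = 8/15 per hour.
Time = 1 ÷ (8/15) = 15/8 hours.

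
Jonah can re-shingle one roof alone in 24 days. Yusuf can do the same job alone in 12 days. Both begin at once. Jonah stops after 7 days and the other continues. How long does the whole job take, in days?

17/2 days

In the first 7 days the combined rate is 1/8, so 7/8 of the job is done, leaving 1/8.
After Jonah leaves the rate is 1/12 per day; the remaining 1/8 takes 3/2 days.
Total = 7 + 3/2 = 17/2 days.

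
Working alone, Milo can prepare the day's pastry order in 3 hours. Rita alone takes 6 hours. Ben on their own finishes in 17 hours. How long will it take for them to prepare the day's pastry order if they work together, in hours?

34/19 hours

Combined rate: 1/3 + 1/6 + 1/17 = (34 + 17 + 6)/102 = 57/102 = 19/34 per hour.
Time = 1 ÷ (19/34) = 34/19 hours.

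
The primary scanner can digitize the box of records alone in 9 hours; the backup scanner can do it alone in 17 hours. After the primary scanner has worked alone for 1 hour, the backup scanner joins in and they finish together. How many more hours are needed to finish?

68/13 hours

In 1 hour the primary scanner does 1/9 of the job, leaving 8/9.
The primary scanner and the backup scanner together work at 26/153 per hour, so finishing takes 8/9 ÷ 26/153 = 68/13 hours.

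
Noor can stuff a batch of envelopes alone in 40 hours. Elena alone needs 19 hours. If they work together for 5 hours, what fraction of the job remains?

93/152

Combined rate: 1/40 + 1/19 = (19 + 40)/760 = 59/760 per hour.
In 5 hours they complete 5·59/760 = 59/152 of the job.
So 93/152 remains.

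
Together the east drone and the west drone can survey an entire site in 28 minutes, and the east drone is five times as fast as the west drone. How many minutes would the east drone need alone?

168/5 minutes

Let the west drone's rate be r; then the east drone's rate is 5r, so together (5 + 1)r = 6r = 1/28.
Thus r = 1/168 per minute.
The west drone alone: 168 minutes; the east drone alone: 168/5 minutes.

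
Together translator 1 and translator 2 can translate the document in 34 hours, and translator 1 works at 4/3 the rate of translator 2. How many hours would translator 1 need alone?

Let translator 2's rate be r; then translator 1's rate is (4/3)r, so together (4/3 + 1)r = (7/3)r = 1/34.
Thus r = 3/238 per hour.
Translator 2 alone: 238/3 hours; translator 1 alone: 119/2 hours.

119/2 hours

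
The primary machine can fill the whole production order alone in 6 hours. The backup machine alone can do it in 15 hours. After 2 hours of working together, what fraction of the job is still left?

Combined rate: 1/6 + 1/15 = (5 + 2)/30 = 7/30 per hour.
In 2 hours they complete 2·7/30 = 7/15 of the job.
So 8/15 remains.

8/15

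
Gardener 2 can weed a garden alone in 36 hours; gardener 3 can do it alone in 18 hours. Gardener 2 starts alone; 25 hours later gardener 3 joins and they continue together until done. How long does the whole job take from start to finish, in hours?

In 25 hours gardener 2 does 25/36 of the job, leaving 11/36.
Gardener 2 and gardener 3 together work at 1/12 per hour, so finishing takes 11/36 ÷ 1/12 = 11/3 hours.
Total time = 25 + 11/3 = 86/3 hours.

86/3 hours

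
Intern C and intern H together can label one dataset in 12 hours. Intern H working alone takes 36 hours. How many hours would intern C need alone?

Combined rate is 1/12 per hour.
Known contribution: 1/36 per hour.
So intern C's rate is 1/12 − 1/36 = 1/18, meaning 18 hours alone.

18 hours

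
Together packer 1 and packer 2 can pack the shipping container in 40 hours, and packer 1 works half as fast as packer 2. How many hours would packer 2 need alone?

Let packer 2's rate be r; then packer 1's rate is (1/2)r, so together (1/2 + 1)r = (3/2)r = 1/40.
Thus r = 1/60 per hour.
Packer 2 alone: 60 hours; packer 1 alone: 120 hours.

60 hours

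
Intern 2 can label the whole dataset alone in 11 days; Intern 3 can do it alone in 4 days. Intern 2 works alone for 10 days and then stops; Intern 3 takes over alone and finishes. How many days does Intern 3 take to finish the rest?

4/11 days

In 10 days Intern 2 does 10/11 of the job, leaving 1/11.
Intern 3 works at 1/4 per day, so finishing takes 1/11 ÷ 1/4 = 4/11 days.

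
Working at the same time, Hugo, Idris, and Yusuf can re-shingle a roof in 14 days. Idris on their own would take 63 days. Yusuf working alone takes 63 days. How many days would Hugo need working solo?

126/5 days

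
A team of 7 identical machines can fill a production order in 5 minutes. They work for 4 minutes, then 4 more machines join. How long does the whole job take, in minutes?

51/11 minutes

One machine does 1/35 of the job per minute.
After 4 minutes with 7 machines, 4/5 is done (1/5 left).
With 11 machines the rate is 11/35, so the rest takes 1/5 ÷ 11/35 = 7/11 minutes.
Total = 4 + 7/11 = 51/11 minutes.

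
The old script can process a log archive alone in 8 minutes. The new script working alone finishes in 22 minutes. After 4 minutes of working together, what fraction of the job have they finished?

15/22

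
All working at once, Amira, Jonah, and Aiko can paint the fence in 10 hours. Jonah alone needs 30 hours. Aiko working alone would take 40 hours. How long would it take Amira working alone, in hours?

Combined rate is 1/10 per hour.
Known contribution: 1/30 + 1/40 = (4 + 3)/120 = 7/120 per hour.
So Amira's rate is 1/10 − 7/120 = 1/24, meaning 24 hours alone.

24 hours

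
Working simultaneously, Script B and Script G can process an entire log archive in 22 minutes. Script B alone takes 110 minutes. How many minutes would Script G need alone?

55/2 minutes

Combined rate is 1/22 per minute.
Known contribution: 1/110 per minute.
So Script G's rate is 1/22 − 1/110 = 2/55, meaning 55/2 minutes alone.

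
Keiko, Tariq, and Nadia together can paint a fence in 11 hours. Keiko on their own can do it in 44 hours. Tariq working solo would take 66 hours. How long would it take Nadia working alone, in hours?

132/7 hours

Combined rate is 1/11 per hour.
Known contribution: 1/44 + 1/66 = (3 + 2)/132 = 5/132 per hour.
So Nadia's rate is 1/11 − 5/132 = 7/132, meaning 132/7 hours alone.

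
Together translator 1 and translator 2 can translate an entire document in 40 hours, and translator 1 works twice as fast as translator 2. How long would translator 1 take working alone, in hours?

Let translator 2's rate be r; then translator 1's rate is 2r, so together (2 + 1)r = 3r = 1/40.
Thus r = 1/120 per hour.
Translator 2 alone: 120 hours; translator 1 alone: 60 hours.

60 hours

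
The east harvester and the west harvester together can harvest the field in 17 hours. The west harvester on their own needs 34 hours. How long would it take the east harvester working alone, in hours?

Combined rate is 1/17 per hour.
Known contribution: 1/34 per hour.
So the east harvester's rate is 1/17 − 1/34 = 1/34, meaning 34 hours alone.

34 hours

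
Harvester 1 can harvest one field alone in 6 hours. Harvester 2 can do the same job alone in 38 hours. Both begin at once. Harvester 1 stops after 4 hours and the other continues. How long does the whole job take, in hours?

In the first 4 hours the combined rate is 11/57, so 44/57 of the job is done, leaving 13/57.
After Harvester 1 leaves the rate is 1/38 per hour; the remaining 13/57 takes 26/3 hours.
Total = 4 + 26/3 = 38/3 hours.

38/3 hours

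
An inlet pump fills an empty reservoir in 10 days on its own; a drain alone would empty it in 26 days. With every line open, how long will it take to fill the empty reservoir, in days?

Net rate = 1/10 − 1/26 = (13 − 5)/130 = 8/130 = 4/65 per day.
Filling time = 1 ÷ (4/65) = 65/4 days.

65/4 days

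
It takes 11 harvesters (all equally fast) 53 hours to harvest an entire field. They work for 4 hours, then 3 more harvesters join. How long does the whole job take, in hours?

85/2 hours

One harvester does 1/583 of the job per hour.
After 4 hours with 11 harvesters, 4/53 is done (49/53 left).
With 14 harvesters the rate is 14/583, so the rest takes 49/53 ÷ 14/583 = 77/2 hours.
Total = 4 + 77/2 = 85/2 hours.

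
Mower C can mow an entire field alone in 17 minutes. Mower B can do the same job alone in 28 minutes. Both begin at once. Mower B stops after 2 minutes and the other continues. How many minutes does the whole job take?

In the first 2 minutes the combined rate is 45/476, so 45/238 of the job is done, leaving 193/238.
After Mower B leaves the rate is 1/17 per minute; the remaining 193/238 takes 193/14 minutes.
Total = 2 + 193/14 = 221/14 minutes.

221/14 minutes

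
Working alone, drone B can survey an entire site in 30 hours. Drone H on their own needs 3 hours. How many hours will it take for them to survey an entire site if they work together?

30/11 hours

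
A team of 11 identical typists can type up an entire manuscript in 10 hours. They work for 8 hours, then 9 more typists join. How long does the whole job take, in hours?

One typist does 1/110 of the job per hour.
After 8 hours with 11 typists, 4/5 is done (1/5 left).
With 20 typists the rate is 20/110 = 2/11, so the rest takes 1/5 ÷ 2/11 = 11/10 hours.
Total = 8 + 11/10 = 91/10 hours.

91/10 hours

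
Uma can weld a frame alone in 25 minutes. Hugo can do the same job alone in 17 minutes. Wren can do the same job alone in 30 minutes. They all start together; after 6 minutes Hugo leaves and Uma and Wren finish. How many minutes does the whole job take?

In the first 6 minutes the combined rate is 337/2550, so 337/425 of the job is done, leaving 88/425.
After Hugo leaves the rate is 11/150 per minute; the remaining 88/425 takes 48/17 minutes.
Total = 6 + 48/17 = 150/17 minutes.

150/17 minutes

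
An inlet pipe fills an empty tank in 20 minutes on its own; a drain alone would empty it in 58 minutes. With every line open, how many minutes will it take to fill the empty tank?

Net rate = 1/20 − 1/58 = (29 − 10)/580 = 19/580 per minute.
Filling time = 1 ÷ (19/580) = 580/19 minutes.

580/19 minutes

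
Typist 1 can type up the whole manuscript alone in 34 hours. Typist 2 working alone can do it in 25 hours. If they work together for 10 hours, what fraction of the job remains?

26/85

Combined rate: 1/34 + 1/25 = (25 + 34)/850 = 59/850 per hour.
In 10 hours they complete 10·59/850 = 59/85 of the job.
So 26/85 remains.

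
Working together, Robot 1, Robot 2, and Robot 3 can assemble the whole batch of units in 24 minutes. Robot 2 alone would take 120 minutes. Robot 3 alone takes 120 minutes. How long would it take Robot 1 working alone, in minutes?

40 minutes

Combined rate is 1/24 per minute.
Known contribution: 1/120 + 1/120 = (1 + 1)/120 = 2/120 = 1/60 per minute.
So Robot 1's rate is 1/24 − 1/60 = 1/40, meaning 40 minutes alone.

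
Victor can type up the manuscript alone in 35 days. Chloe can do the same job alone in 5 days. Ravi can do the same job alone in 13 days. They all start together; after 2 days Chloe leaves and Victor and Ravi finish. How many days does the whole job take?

91/16 days

In the first 2 days the combined rate is 139/455, so 278/455 of the job is done, leaving 177/455.
After Chloe leaves the rate is 48/455 per day; the remaining 177/455 takes 59/16 days.
Total = 2 + 59/16 = 91/16 days.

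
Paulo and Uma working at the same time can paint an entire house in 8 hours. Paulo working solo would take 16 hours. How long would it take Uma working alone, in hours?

16 hours

Combined rate is 1/8 per hour.
Known contribution: 1/16 per hour.
So Uma's rate is 1/8 − 1/16 = 1/16, meaning 16 hours alone.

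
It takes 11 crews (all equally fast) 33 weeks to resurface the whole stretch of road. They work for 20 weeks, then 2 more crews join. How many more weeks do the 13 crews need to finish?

11 weeks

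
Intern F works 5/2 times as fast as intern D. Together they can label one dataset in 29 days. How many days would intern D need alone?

203/2 days

Let intern D's rate be r; then intern F's rate is (5/2)r, so together (5/2 + 1)r = (7/2)r = 1/29.
Thus r = 2/203 per day.
Intern D alone: 203/2 days; intern F alone: 203/5 days.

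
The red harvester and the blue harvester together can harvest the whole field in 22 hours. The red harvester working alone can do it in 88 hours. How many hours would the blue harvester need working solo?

Combined rate is 1/22 per hour.
Known contribution: 1/88 per hour.
So the blue harvester's rate is 1/22 − 1/88 = 3/88, meaning 88/3 hours alone.

88/3 hours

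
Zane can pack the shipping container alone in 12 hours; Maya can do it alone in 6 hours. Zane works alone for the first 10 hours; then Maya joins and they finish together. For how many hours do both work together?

2/3 hours

In 10 hours Zane does 10/12 = 5/6 of the job, leaving 1/6.
Zane and Maya together work at 1/4 per hour, so finishing takes 1/6 ÷ 1/4 = 2/3 hours.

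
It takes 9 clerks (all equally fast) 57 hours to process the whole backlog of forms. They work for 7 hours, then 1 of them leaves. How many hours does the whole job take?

One clerk does 1/513 of the job per hour.
After 7 hours with 9 clerks, 7/57 is done (50/57 left).
With 8 clerks the rate is 8/513, so the rest takes 50/57 ÷ 8/513 = 225/4 hours.
Total = 7 + 225/4 = 253/4 hours.

253/4 hours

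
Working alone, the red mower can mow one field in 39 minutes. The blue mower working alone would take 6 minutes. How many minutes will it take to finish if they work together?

Combined rate: 1/39 + 1/6 = (2 + 13)/78 = 15/78 = 5/26 per minute.
Time = 1 ÷ (5/26) = 26/5 minutes.

26/5 minutes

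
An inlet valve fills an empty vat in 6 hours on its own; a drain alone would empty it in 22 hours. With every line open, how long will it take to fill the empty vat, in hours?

Net rate = 1/6 − 1/22 = (11 − 3)/66 = 8/66 = 4/33 per hour.
Filling time = 1 ÷ (4/33) = 33/4 hours.

33/4 hours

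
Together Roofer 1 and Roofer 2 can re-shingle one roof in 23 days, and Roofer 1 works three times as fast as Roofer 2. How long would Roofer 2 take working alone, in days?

92 days

Let Roofer 2's rate be r; then Roofer 1's rate is 3r, so together (3 + 1)r = 4r = 1/23.
Thus r = 1/92 per day.
Roofer 2 alone: 92 days; Roofer 1 alone: 92/3 days.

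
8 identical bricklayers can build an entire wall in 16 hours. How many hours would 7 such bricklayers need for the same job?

Total work is 8·16 = 128 bricklayer-hours.
With 7 bricklayers: 128/7 hours.

128/7 hours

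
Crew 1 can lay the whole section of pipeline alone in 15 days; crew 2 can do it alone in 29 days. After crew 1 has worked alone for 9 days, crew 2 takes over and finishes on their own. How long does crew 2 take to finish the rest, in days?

In 9 days crew 1 does 9/15 = 3/5 of the job, leaving 2/5.
Crew 2 works at 1/29 per day, so finishing takes 2/5 ÷ 1/29 = 58/5 days.

58/5 days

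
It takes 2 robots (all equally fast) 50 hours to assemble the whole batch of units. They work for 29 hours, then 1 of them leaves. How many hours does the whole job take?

71 hours

One robot does 1/100 of the job per hour.
After 29 hours with 2 robots, 29/50 is done (21/50 left).
With 1 robot the rate is 1/100, so the rest takes 21/50 ÷ 1/100 = 42 hours.
Total = 29 + 42 = 71 hours.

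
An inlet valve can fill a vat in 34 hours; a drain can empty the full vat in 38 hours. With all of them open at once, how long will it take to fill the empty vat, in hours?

323 hours

Net rate = 1/34 − 1/38 = (19 − 17)/646 = 2/646 = 1/323 per hour.
Filling time = 1 ÷ (1/323) = 323 hours.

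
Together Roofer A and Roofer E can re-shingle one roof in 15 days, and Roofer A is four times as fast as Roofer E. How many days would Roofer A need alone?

75/4 days

Let Roofer E's rate be r; then Roofer A's rate is 4r, so together (4 + 1)r = 5r = 1/15.
Thus r = 1/75 per day.
Roofer E alone: 75 days; Roofer A alone: 75/4 days.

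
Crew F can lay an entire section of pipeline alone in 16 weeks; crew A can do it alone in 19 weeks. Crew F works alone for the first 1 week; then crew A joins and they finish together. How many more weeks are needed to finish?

In 1 week crew F does 1/16 of the job, leaving 15/16.
Crew F and crew A together work at 35/304 per week, so finishing takes 15/16 ÷ 35/304 = 57/7 weeks.

57/7 weeks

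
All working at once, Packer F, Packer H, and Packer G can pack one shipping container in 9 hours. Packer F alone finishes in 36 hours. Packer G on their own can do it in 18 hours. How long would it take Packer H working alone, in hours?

Combined rate is 1/9 per hour.
Known contribution: 1/36 + 1/18 = (1 + 2)/36 = 3/36 = 1/12 per hour.
So Packer H's rate is 1/9 − 1/12 = 1/36, meaning 36 hours alone.

36 hours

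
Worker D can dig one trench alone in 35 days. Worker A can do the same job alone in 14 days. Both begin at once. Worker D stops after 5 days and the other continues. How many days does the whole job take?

12 days

In the first 5 days the combined rate is 1/10, so 1/2 of the job is done, leaving 1/2.
After worker D leaves the rate is 1/14 per day; the remaining 1/2 takes 7 days.
Total = 5 + 7 = 12 days.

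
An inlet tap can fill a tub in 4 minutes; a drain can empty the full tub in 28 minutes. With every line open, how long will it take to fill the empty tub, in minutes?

14/3 minutes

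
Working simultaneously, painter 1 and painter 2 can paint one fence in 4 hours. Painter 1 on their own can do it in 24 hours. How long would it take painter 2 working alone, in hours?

24/5 hours

Combined rate is 1/4 per hour.
Known contribution: 1/24 per hour.
So painter 2's rate is 1/4 − 1/24 = 5/24, meaning 24/5 hours alone.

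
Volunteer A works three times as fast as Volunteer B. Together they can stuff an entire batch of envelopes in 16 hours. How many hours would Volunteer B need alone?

Let Volunteer B's rate be r; then Volunteer A's rate is 3r, so together (3 + 1)r = 4r = 1/16.
Thus r = 1/64 per hour.
Volunteer B alone: 64 hours; Volunteer A alone: 64/3 hours.

64 hours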